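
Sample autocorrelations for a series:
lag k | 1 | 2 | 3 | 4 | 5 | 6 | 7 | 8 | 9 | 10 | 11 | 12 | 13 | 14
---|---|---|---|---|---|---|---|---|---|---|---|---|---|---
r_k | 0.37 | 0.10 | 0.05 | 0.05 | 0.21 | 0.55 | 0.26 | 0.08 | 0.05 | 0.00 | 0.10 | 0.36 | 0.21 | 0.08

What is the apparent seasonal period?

6

The largest autocorrelation is r_6 = 0.55; the remaining lags stay at or below 0.37. The elevated value at lag 1 (0.37), dropping to 0.10 at lag 2, reflects decaying short-term dependence rather than seasonality.
The dominant spike at lag 6 indicates a seasonal period of 6.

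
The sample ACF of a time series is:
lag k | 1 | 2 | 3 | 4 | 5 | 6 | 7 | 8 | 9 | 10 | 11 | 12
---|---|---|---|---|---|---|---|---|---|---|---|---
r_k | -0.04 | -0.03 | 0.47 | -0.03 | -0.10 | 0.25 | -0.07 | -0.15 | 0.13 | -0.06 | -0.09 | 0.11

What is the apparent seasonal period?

The largest autocorrelation is r_3 = 0.47, with a weaker echo at lag 6 (0.25); the remaining lags stay at or below 0.13.
The dominant spike at lag 3 indicates a seasonal period of 3.

3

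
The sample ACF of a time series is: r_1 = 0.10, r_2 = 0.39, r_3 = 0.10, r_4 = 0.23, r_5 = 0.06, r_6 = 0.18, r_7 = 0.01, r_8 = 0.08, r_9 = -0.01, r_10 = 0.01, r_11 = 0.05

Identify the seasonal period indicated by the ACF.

2

The largest autocorrelation is r_2 = 0.39, with weaker echoes at lags 4 (0.23) and 6 (0.18); the remaining lags stay at or below 0.10.
The dominant spike at lag 2 indicates a seasonal period of 2.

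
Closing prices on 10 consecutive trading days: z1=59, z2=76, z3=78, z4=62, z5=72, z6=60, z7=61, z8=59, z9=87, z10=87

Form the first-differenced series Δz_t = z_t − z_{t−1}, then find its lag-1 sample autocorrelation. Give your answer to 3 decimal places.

-0.262

First differences Δz: 17, 2, -16, 10, -12, 1, -2, 28, 0
Mean of differences = 3.1111
Numerator Σ(Δz_t−Δz̄)(Δz_{t+1}−Δz̄) = -391.9012
Denominator Σ(Δz_t−Δz̄)² = 1494.8889
r_1(Δz) = -391.9012 / 1494.8889 = -0.262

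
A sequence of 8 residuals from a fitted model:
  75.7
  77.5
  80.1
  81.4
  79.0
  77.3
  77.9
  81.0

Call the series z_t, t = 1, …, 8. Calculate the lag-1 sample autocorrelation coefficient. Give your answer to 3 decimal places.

0.193

Mean z̄ = (75.7 + 77.5 + 80.1 + 81.4 + 79.0 + 77.3 + 77.9 + 81.0)/8 = 78.7375
Deviations from mean: -3.0375, -1.2375, 1.3625, 2.6625, 0.2625, -1.4375, -0.8375, 2.2625
Numerator Σ_{t=1}^{7}(z_t−z̄)(z_{t+1}−z̄) = 5.3311
Denominator Σ(z_t−z̄)² = 27.6588
r_1 = 5.3311 / 27.6588 = 0.193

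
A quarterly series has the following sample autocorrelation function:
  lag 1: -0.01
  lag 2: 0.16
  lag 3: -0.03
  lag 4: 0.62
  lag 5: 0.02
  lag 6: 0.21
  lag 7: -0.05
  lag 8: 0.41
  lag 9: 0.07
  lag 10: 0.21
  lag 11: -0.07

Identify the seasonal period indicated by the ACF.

4

The largest autocorrelation is r_4 = 0.62, with a weaker echo at lag 8 (0.41); the remaining lags stay at or below 0.21.
The dominant spike at lag 4 indicates a seasonal period of 4.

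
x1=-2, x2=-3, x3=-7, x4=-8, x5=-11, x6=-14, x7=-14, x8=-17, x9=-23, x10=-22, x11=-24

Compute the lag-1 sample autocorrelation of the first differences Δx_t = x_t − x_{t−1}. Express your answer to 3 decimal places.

First differences Δx: -1, -4, -1, -3, -3, 0, -3, -6, 1, -2
Mean of differences = -2.2000
Numerator Σ(Δx_t−Δx̄)(Δx_{t+1}−Δx̄) = -16.6400
Denominator Σ(Δx_t−Δx̄)² = 37.6000
r_1(Δx) = -16.6400 / 37.6000 = -0.443

-0.443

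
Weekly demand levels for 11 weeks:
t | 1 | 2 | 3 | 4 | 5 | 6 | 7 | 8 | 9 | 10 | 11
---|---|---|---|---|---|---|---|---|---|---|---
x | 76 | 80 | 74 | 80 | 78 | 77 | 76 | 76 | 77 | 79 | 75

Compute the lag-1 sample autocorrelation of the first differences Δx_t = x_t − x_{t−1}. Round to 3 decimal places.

-0.654

First differences Δx: 4, -6, 6, -2, -1, -1, 0, 1, 2, -4
Mean of differences = -0.1000
Numerator Σ(Δx_t−Δx̄)(Δx_{t+1}−Δx̄) = -75.1100
Denominator Σ(Δx_t−Δx̄)² = 114.9000
r_1(Δx) = -75.1100 / 114.9000 = -0.654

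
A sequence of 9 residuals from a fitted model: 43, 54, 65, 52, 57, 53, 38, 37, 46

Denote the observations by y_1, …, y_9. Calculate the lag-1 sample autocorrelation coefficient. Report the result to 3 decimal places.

Mean ȳ = (43 + 54 + 65 + 52 + 57 + 53 + 38 + 37 + 46)/9 = 49.4444
Numerator Σ_{t=1}^{8}(y_t−ȳ)(y_{t+1}−ȳ) = 272.0247
Denominator Σ(y_t−ȳ)² = 678.2222
r_1 = 272.0247 / 678.2222 = 0.401

0.401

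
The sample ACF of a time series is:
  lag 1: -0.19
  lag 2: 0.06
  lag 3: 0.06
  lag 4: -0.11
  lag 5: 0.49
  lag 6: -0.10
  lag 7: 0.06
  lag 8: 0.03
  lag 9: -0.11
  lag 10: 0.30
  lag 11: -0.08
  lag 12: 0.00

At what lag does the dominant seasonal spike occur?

5

The largest autocorrelation is r_5 = 0.49, with a weaker echo at lag 10 (0.30); the remaining lags stay at or below 0.06.
The dominant spike at lag 5 indicates a seasonal period of 5.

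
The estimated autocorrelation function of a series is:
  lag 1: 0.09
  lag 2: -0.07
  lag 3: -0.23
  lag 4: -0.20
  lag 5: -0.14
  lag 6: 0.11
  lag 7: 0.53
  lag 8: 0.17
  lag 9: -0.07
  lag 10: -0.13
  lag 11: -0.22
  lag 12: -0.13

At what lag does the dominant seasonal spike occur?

7

The largest autocorrelation is r_7 = 0.53; the remaining lags stay at or below 0.17.
The dominant spike at lag 7 indicates a seasonal period of 7.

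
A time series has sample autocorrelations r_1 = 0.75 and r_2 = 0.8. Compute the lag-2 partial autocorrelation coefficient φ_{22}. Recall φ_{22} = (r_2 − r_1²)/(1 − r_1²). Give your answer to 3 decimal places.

0.543

φ_{22} = (r_2 − r_1²) / (1 − r_1²)
r_1² = (0.75)² = 0.5625
Numerator = 0.8 − 0.5625 = 0.2375; denominator = 1 − 0.5625 = 0.4375
φ_{22} = 0.2375 / 0.4375 = 0.543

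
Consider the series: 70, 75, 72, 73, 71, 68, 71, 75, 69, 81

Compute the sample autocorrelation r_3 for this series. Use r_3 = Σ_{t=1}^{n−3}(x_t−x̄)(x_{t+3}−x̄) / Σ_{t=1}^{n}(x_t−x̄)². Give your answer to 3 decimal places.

-0.033

Mean x̄ = (70 + 75 + 72 + 73 + 71 + 68 + 71 + 75 + 69 + 81)/10 = 72.5000
Numerator Σ_{t=1}^{7}(x_t−x̄)(x_{t+3}−x̄) = -4.2500
Denominator Σ(x_t−x̄)² = 128.5000
r_3 = -4.2500 / 128.5000 = -0.033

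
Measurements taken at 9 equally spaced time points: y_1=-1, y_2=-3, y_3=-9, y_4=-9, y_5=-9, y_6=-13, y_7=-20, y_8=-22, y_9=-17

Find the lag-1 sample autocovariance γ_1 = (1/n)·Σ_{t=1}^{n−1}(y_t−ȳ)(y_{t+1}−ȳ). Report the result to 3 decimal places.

31.027

Mean ȳ = (-1 − 3 − 9 − 9 − 9 − 13 − 20 − 22 − 17)/9 = -11.4444
Σ_{t=1}^{8}(y_t−ȳ)(y_{t+1}−ȳ) = 279.2469
γ_1 = 279.2469 / 9 = 31.027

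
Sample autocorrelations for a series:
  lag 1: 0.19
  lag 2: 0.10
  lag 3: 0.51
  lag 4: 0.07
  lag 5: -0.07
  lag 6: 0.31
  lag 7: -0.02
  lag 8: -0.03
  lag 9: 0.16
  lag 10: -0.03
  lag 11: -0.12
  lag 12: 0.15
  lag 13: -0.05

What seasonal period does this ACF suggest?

3

The largest autocorrelation is r_3 = 0.51, with a weaker echo at lag 6 (0.31); the remaining lags stay at or below 0.19.
The dominant spike at lag 3 indicates a seasonal period of 3.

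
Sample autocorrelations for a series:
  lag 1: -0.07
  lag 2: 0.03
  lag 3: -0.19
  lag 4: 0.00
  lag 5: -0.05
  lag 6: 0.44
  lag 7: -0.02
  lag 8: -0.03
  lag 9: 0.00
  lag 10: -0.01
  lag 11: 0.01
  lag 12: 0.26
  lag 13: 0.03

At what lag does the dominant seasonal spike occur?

6

The largest autocorrelation is r_6 = 0.44, with a weaker echo at lag 12 (0.26); the remaining lags stay at or below 0.03.
The dominant spike at lag 6 indicates a seasonal period of 6.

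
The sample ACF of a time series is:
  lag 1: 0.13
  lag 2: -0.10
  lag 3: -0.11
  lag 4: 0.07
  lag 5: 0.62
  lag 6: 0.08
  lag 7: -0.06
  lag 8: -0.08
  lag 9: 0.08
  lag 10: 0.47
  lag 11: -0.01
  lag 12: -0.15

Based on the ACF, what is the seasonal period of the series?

The largest autocorrelation is r_5 = 0.62, with a weaker echo at lag 10 (0.47); the remaining lags stay at or below 0.13.
The dominant spike at lag 5 indicates a seasonal period of 5.

5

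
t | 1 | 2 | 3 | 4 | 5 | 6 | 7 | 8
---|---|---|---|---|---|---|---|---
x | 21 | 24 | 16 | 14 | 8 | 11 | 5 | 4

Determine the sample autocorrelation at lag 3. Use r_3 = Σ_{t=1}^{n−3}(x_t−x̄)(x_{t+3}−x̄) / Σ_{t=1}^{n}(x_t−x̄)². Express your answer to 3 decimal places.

Mean x̄ = (21 + 24 + 16 + 14 + 8 + 11 + 5 + 4)/8 = 12.8750
Numerator Σ_{t=1}^{5}(x_t−x̄)(x_{t+3}−x̄) = -16.5469
Denominator Σ(x_t−x̄)² = 368.8750
r_3 = -16.5469 / 368.8750 = -0.045

-0.045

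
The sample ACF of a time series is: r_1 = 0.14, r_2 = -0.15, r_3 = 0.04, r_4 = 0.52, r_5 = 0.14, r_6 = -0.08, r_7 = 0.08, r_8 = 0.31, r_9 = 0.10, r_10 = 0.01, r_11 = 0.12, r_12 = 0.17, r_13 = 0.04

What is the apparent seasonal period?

4

The largest autocorrelation is r_4 = 0.52, with weaker echoes at lags 8 (0.31) and 12 (0.17); the remaining lags stay at or below 0.14.
The dominant spike at lag 4 indicates a seasonal period of 4.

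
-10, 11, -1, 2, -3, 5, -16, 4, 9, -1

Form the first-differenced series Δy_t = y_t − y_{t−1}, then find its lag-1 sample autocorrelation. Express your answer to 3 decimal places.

First differences Δy: 21, -12, 3, -5, 8, -21, 20, 5, -10
Mean of differences = 1.0000
Numerator Σ(Δy_t−Δȳ)(Δy_{t+1}−Δȳ) = -880.0000
Denominator Σ(Δy_t−Δȳ)² = 1640.0000
r_1(Δy) = -880.0000 / 1640.0000 = -0.537

-0.537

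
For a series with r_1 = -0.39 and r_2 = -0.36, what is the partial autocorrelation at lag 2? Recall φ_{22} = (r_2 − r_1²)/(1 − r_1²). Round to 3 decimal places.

-0.604

φ_{22} = (r_2 − r_1²) / (1 − r_1²)
r_1² = (-0.39)² = 0.1521
Numerator = -0.36 − 0.1521 = -0.5121; denominator = 1 − 0.1521 = 0.8479
φ_{22} = -0.5121 / 0.8479 = -0.604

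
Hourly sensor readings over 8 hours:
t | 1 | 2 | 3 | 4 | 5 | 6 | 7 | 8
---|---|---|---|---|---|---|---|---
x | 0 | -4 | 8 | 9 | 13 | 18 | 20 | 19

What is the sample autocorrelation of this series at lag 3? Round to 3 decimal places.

Mean x̄ = (0 − 4 + 8 + 9 + 13 + 18 + 20 + 19)/8 = 10.3750
Σ(x_t−x̄)(x_{t+3}−x̄) = (14.2656) + (-37.7344) + (-18.1094) + (-13.2344) + (22.6406) = -32.1719
Denominator Σ(x_t−x̄)² = 553.8750
r_3 = -32.1719 / 553.8750 = -0.058

-0.058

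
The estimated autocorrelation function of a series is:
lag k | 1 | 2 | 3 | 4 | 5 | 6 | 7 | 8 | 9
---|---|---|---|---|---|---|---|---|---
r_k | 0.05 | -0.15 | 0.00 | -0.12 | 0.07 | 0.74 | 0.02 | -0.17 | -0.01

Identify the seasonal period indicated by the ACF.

6

The largest autocorrelation is r_6 = 0.74; the remaining lags stay at or below 0.07.
The dominant spike at lag 6 indicates a seasonal period of 6.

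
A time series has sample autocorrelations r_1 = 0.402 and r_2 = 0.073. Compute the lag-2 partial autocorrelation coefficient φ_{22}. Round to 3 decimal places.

-0.106

φ_{22} = (r_2 − r_1²) / (1 − r_1²)
r_1² = (0.402)² = 0.161604
Numerator = 0.073 − 0.1616 = -0.0886; denominator = 1 − 0.1616 = 0.8384
φ_{22} = -0.0886 / 0.8384 = -0.106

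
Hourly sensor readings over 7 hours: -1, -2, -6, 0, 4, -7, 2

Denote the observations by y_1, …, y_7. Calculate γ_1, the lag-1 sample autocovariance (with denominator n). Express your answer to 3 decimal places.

Mean ȳ = (-1 − 2 − 6 + 0 + 4 − 7 + 2)/7 = -1.4286
Deviations: 0.4286, -0.5714, -4.5714, 1.4286, 5.4286, -5.5714, 3.4286
Σ_{t=1}^{6}(y_t−ȳ)(y_{t+1}−ȳ) = -45.7551
γ_1 = -45.7551 / 7 = -6.536

-6.536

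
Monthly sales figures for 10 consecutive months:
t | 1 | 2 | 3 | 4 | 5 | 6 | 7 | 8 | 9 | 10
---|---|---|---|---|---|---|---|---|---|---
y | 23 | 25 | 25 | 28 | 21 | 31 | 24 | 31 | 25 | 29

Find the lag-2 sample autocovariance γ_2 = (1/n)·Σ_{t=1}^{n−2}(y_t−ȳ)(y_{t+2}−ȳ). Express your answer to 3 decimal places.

6.712

Mean ȳ = (23 + 25 + 25 + 28 + 21 + 31 + 24 + 31 + 25 + 29)/10 = 26.2000
Σ_{t=1}^{8}(y_t−ȳ)(y_{t+2}−ȳ) = 67.1200
γ_2 = 67.1200 / 10 = 6.712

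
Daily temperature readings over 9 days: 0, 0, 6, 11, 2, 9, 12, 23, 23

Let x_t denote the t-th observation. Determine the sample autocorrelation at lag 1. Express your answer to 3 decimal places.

0.523

Mean x̄ = (0 + 0 + 6 + 11 + 2 + 9 + 12 + 23 + 23)/9 = 9.5556
Numerator Σ_{t=1}^{8}(x_t−x̄)(x_{t+1}−x̄) = 325.6914
Denominator Σ(x_t−x̄)² = 622.2222
r_1 = 325.6914 / 622.2222 = 0.523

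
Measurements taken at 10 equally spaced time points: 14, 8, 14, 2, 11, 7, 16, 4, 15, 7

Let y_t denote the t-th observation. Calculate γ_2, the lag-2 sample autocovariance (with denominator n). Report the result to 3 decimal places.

Mean ȳ = (14 + 8 + 14 + 2 + 11 + 7 + 16 + 4 + 15 + 7)/10 = 9.8000
Σ_{t=1}^{8}(y_t−ȳ)(y_{t+2}−ȳ) = 130.7200
γ_2 = 130.7200 / 10 = 13.072

13.072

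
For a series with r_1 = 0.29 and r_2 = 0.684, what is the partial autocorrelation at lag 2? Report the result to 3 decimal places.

φ_{22} = (r_2 − r_1²) / (1 − r_1²)
r_1² = (0.29)² = 0.0841
Numerator = 0.684 − 0.0841 = 0.5999; denominator = 1 − 0.0841 = 0.9159
φ_{22} = 0.5999 / 0.9159 = 0.655

0.655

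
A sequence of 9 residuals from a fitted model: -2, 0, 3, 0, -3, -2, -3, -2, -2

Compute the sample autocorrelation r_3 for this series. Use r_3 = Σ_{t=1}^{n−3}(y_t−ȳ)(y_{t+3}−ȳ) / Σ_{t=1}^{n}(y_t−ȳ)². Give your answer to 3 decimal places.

-0.223

Mean ȳ = (-2 + 0 + 3 + 0 − 3 − 2 − 3 − 2 − 2)/9 = -1.2222
Σ(y_t−ȳ)(y_{t+3}−ȳ) = (-0.9506) + (-2.1728) + (-3.2840) + (-2.1728) + (1.3827) + (0.6049) = -6.5926
Denominator Σ(y_t−ȳ)² = 29.5556
r_3 = -6.5926 / 29.5556 = -0.223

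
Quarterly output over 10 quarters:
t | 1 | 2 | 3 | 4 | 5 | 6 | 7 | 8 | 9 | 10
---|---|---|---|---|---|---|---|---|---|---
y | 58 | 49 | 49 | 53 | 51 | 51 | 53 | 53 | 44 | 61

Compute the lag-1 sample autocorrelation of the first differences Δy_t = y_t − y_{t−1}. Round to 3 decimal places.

-0.336

First differences Δy: -9, 0, 4, -2, 0, 2, 0, -9, 17
Mean of differences = 0.3333
Numerator Σ(Δy_t−Δȳ)(Δy_{t+1}−Δȳ) = -159.4444
Denominator Σ(Δy_t−Δȳ)² = 474.0000
r_1(Δy) = -159.4444 / 474.0000 = -0.336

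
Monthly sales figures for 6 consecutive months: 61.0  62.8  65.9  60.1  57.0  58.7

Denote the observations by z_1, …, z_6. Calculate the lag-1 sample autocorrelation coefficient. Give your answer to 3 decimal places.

0.352

Mean z̄ = (61.0 + 62.8 + 65.9 + 60.1 + 57.0 + 58.7)/6 = 60.9167
Deviations from mean: 0.0833, 1.8833, 4.9833, -0.8167, -3.9167, -2.2167
Σ(z_t−z̄)(z_{t+1}−z̄) = (0.1569) + (9.3853) + (-4.0697) + (3.1986) + (8.6819) = 17.3531
Denominator Σ(z_t−z̄)² = 49.3083
r_1 = 17.3531 / 49.3083 = 0.352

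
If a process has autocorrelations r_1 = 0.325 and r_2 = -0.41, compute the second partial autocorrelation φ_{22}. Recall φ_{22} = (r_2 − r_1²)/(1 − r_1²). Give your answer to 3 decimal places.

φ_{22} = (r_2 − r_1²) / (1 − r_1²)
r_1² = (0.325)² = 0.105625
Numerator = -0.41 − 0.1056 = -0.5156; denominator = 1 − 0.1056 = 0.8944
φ_{22} = -0.5156 / 0.8944 = -0.577

-0.577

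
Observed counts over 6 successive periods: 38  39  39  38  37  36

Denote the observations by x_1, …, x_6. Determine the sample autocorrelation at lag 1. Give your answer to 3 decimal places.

Mean x̄ = (38 + 39 + 39 + 38 + 37 + 36)/6 = 37.8333
Numerator Σ_{t=1}^{5}(x_t−x̄)(x_{t+1}−x̄) = 3.1389
Denominator Σ(x_t−x̄)² = 6.8333
r_1 = 3.1389 / 6.8333 = 0.459

0.459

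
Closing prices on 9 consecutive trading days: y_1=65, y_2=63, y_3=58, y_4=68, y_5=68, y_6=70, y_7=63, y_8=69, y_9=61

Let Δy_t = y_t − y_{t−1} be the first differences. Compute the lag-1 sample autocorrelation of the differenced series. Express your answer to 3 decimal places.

-0.504

First differences Δy: -2, -5, 10, 0, 2, -7, 6, -8
Mean of differences = -0.5000
Numerator Σ(Δy_t−Δȳ)(Δy_{t+1}−Δȳ) = -141.2500
Denominator Σ(Δy_t−Δȳ)² = 280.0000
r_1(Δy) = -141.2500 / 280.0000 = -0.504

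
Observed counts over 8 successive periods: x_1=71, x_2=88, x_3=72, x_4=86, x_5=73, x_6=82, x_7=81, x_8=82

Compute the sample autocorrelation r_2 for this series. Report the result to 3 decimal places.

0.600

Mean x̄ = (71 + 88 + 72 + 86 + 73 + 82 + 81 + 82)/8 = 79.3750
Deviations from mean: -8.3750, 8.6250, -7.3750, 6.6250, -6.3750, 2.6250, 1.6250, 2.6250
Σ(x_t−x̄)(x_{t+2}−x̄) = (61.7656) + (57.1406) + (47.0156) + (17.3906) + (-10.3594) + (6.8906) = 179.8438
Denominator Σ(x_t−x̄)² = 299.8750
r_2 = 179.8438 / 299.8750 = 0.600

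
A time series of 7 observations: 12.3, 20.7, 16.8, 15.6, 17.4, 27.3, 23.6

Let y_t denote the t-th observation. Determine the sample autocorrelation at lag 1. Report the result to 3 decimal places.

Mean ȳ = (12.3 + 20.7 + 16.8 + 15.6 + 17.4 + 27.3 + 23.6)/7 = 19.1000
Deviations from mean: -6.8000, 1.6000, -2.3000, -3.5000, -1.7000, 8.2000, 4.5000
Σ(y_t−ȳ)(y_{t+1}−ȳ) = (-10.8800) + (-3.6800) + (8.0500) + (5.9500) + (-13.9400) + (36.9000) = 22.4000
Denominator Σ(y_t−ȳ)² = 156.7200
r_1 = 22.4000 / 156.7200 = 0.143

0.143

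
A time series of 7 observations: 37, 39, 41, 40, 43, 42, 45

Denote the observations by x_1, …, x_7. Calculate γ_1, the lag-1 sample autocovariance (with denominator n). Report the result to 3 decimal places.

1.714

Mean x̄ = (37 + 39 + 41 + 40 + 43 + 42 + 45)/7 = 41.0000
Deviations: -4.0000, -2.0000, 0.0000, -1.0000, 2.0000, 1.0000, 4.0000
Σ_{t=1}^{6}(x_t−x̄)(x_{t+1}−x̄) = 12.0000
γ_1 = 12.0000 / 7 = 1.714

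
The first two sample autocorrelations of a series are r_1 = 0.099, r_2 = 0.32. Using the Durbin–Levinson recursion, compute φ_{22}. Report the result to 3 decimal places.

φ_{22} = (r_2 − r_1²) / (1 − r_1²)
r_1² = (0.099)² = 0.009801
Numerator = 0.32 − 0.0098 = 0.3102; denominator = 1 − 0.0098 = 0.9902
φ_{22} = 0.3102 / 0.9902 = 0.313

0.313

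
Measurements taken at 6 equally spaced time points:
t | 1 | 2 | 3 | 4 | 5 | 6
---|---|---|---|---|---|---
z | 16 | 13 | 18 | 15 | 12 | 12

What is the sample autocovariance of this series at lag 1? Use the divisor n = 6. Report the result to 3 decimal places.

-0.130

Mean z̄ = (16 + 13 + 18 + 15 + 12 + 12)/6 = 14.3333
Deviations: 1.6667, -1.3333, 3.6667, 0.6667, -2.3333, -2.3333
Σ_{t=1}^{5}(z_t−z̄)(z_{t+1}−z̄) = -0.7778
γ_1 = -0.7778 / 6 = -0.130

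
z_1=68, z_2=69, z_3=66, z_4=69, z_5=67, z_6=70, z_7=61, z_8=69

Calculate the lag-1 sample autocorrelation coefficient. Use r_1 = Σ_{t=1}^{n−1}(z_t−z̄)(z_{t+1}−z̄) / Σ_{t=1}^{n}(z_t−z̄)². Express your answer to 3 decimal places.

Mean z̄ = (68 + 69 + 66 + 69 + 67 + 70 + 61 + 69)/8 = 67.3750
Σ(z_t−z̄)(z_{t+1}−z̄) = (1.0156) + (-2.2344) + (-2.2344) + (-0.6094) + (-0.9844) + (-16.7344) + (-10.3594) = -32.1406
Denominator Σ(z_t−z̄)² = 57.8750
r_1 = -32.1406 / 57.8750 = -0.555

-0.555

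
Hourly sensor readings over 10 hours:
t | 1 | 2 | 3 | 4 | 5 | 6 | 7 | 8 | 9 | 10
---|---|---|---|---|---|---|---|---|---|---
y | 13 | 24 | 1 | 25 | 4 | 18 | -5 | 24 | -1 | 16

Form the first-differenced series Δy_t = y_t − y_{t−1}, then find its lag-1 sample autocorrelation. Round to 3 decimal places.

-0.901

First differences Δy: 11, -23, 24, -21, 14, -23, 29, -25, 17
Mean of differences = 0.3333
Numerator Σ(Δy_t−Δȳ)(Δy_{t+1}−Δȳ) = -3733.7778
Denominator Σ(Δy_t−Δȳ)² = 4146.0000
r_1(Δy) = -3733.7778 / 4146.0000 = -0.901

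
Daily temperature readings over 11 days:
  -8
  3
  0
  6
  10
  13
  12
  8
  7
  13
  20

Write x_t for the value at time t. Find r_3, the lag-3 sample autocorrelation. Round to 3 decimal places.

-0.014

Mean x̄ = (-8 + 3 + 0 + 6 + 10 + 13 + 12 + 8 + 7 + 13 + 20)/11 = 7.6364
Numerator Σ_{t=1}^{8}(x_t−x̄)(x_{t+3}−x̄) = -8.1240
Denominator Σ(x_t−x̄)² = 562.5455
r_3 = -8.1240 / 562.5455 = -0.014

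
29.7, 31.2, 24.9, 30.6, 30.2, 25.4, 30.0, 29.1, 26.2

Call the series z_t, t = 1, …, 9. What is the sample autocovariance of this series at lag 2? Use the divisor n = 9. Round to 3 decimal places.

Mean z̄ = (29.7 + 31.2 + 24.9 + 30.6 + 30.2 + 25.4 + 30.0 + 29.1 + 26.2)/9 = 28.5889
Σ_{t=1}^{7}(z_t−z̄)(z_{t+2}−z̄) = -13.9314
γ_2 = -13.9314 / 9 = -1.548

-1.548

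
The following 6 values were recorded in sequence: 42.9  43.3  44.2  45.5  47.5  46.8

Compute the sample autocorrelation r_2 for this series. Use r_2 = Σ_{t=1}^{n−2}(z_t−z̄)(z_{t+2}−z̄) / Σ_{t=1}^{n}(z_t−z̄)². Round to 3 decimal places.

Mean z̄ = (42.9 + 43.3 + 44.2 + 45.5 + 47.5 + 46.8)/6 = 45.0333
Deviations from mean: -2.1333, -1.7333, -0.8333, 0.4667, 2.4667, 1.7667
Σ(z_t−z̄)(z_{t+2}−z̄) = (1.7778) + (-0.8089) + (-2.0556) + (0.8244) = -0.2622
Denominator Σ(z_t−z̄)² = 17.6733
r_2 = -0.2622 / 17.6733 = -0.015

-0.015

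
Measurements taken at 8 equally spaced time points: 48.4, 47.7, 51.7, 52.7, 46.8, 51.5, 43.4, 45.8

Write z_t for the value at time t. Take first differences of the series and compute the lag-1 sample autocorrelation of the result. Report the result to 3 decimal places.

First differences Δz: -0.7, 4.0, 1.0, -5.9, 4.7, -8.1, 2.4
Mean of differences = -0.3714
Numerator Σ(Δz_t−Δz̄)(Δz_{t+1}−Δz̄) = -91.6751
Denominator Σ(Δz_t−Δz̄)² = 144.7943
r_1(Δz) = -91.6751 / 144.7943 = -0.633

-0.633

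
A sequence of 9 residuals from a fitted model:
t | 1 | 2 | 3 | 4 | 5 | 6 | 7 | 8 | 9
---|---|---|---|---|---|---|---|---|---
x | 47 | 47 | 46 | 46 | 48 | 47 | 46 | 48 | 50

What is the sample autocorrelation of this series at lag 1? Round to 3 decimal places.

0.160

Mean x̄ = (47 + 47 + 46 + 46 + 48 + 47 + 46 + 48 + 50)/9 = 47.2222
Numerator Σ_{t=1}^{8}(x_t−x̄)(x_{t+1}−x̄) = 2.1728
Denominator Σ(x_t−x̄)² = 13.5556
r_1 = 2.1728 / 13.5556 = 0.160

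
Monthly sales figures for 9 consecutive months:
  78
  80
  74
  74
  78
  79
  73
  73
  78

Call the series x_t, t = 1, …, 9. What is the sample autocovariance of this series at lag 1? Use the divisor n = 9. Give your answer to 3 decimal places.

Mean x̄ = (78 + 80 + 74 + 74 + 78 + 79 + 73 + 73 + 78)/9 = 76.3333
Σ_{t=1}^{8}(x_t−x̄)(x_{t+1}−x̄) = 0.2222
γ_1 = 0.2222 / 9 = 0.025

0.025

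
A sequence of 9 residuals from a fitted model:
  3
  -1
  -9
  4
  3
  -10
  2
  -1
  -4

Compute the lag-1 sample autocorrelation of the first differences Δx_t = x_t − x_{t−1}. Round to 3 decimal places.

-0.445

First differences Δx: -4, -8, 13, -1, -13, 12, -3, -3
Mean of differences = -0.8750
Numerator Σ(Δx_t−Δx̄)(Δx_{t+1}−Δx̄) = -255.7656
Denominator Σ(Δx_t−Δx̄)² = 574.8750
r_1(Δx) = -255.7656 / 574.8750 = -0.445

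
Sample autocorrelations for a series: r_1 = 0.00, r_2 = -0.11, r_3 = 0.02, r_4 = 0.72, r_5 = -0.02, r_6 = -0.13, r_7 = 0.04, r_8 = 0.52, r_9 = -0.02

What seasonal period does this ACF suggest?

4

The largest autocorrelation is r_4 = 0.72, with a weaker echo at lag 8 (0.52); the remaining lags stay at or below 0.04.
The dominant spike at lag 4 indicates a seasonal period of 4.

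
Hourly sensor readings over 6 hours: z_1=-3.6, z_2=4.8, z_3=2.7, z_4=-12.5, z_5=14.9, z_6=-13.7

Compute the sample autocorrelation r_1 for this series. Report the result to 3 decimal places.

-0.696

Mean z̄ = (-3.6 + 4.8 + 2.7 − 12.5 + 14.9 − 13.7)/6 = -1.2333
Deviations from mean: -2.3667, 6.0333, 3.9333, -11.2667, 16.1333, -12.4667
Numerator Σ_{t=1}^{5}(z_t−z̄)(z_{t+1}−z̄) = -417.7611
Denominator Σ(z_t−z̄)² = 600.1133
r_1 = -417.7611 / 600.1133 = -0.696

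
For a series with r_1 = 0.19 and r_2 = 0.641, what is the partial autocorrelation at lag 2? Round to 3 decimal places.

φ_{22} = (r_2 − r_1²) / (1 − r_1²)
r_1² = (0.19)² = 0.0361
Numerator = 0.641 − 0.0361 = 0.6049; denominator = 1 − 0.0361 = 0.9639
φ_{22} = 0.6049 / 0.9639 = 0.628

0.628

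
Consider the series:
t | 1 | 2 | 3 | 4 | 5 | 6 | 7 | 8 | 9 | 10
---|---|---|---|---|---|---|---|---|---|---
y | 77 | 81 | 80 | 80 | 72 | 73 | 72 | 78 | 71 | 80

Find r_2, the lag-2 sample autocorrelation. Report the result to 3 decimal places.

Mean ȳ = (77 + 81 + 80 + 80 + 72 + 73 + 72 + 78 + 71 + 80)/10 = 76.4000
Numerator Σ_{t=1}^{8}(y_t−ȳ)(y_{t+2}−ȳ) = 34.0800
Denominator Σ(y_t−ȳ)² = 142.4000
r_2 = 34.0800 / 142.4000 = 0.239

0.239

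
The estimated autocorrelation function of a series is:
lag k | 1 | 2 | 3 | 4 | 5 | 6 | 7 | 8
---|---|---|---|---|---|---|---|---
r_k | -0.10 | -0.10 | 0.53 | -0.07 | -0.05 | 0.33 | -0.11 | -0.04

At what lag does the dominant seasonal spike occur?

3

The largest autocorrelation is r_3 = 0.53, with a weaker echo at lag 6 (0.33); the remaining lags stay at or below -0.04.
The dominant spike at lag 3 indicates a seasonal period of 3.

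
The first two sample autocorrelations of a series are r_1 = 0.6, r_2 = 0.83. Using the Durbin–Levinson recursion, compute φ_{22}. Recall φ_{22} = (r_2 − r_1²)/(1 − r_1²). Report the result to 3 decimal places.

φ_{22} = (r_2 − r_1²) / (1 − r_1²)
r_1² = (0.6)² = 0.36
Numerator = 0.83 − 0.3600 = 0.4700; denominator = 1 − 0.3600 = 0.6400
φ_{22} = 0.4700 / 0.6400 = 0.734

0.734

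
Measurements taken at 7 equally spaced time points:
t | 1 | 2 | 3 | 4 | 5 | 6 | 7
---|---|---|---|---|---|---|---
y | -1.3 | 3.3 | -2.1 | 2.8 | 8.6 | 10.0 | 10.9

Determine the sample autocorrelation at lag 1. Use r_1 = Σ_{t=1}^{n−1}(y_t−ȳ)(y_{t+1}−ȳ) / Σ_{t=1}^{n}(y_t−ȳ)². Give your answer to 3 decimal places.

Mean ȳ = (-1.3 + 3.3 − 2.1 + 2.8 + 8.6 + 10.0 + 10.9)/7 = 4.6000
Σ(y_t−ȳ)(y_{t+1}−ȳ) = (7.6700) + (8.7100) + (12.0600) + (-7.2000) + (21.6000) + (34.0200) = 76.8600
Denominator Σ(y_t−ȳ)² = 169.4800
r_1 = 76.8600 / 169.4800 = 0.454

0.454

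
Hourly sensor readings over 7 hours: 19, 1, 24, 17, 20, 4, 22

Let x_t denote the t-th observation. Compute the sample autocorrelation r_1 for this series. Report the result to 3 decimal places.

-0.577

Mean x̄ = (19 + 1 + 24 + 17 + 20 + 4 + 22)/7 = 15.2857
Deviations from mean: 3.7143, -14.2857, 8.7143, 1.7143, 4.7143, -11.2857, 6.7143
Σ(x_t−x̄)(x_{t+1}−x̄) = (-53.0612) + (-124.4898) + (14.9388) + (8.0816) + (-53.2041) + (-75.7755) = -283.5102
Denominator Σ(x_t−x̄)² = 491.4286
r_1 = -283.5102 / 491.4286 = -0.577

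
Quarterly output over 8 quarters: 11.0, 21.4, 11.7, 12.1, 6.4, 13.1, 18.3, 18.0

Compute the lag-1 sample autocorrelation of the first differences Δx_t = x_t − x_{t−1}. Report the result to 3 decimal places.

-0.366

First differences Δx: 10.4, -9.7, 0.4, -5.7, 6.7, 5.2, -0.3
Mean of differences = 1.0000
Numerator Σ(Δx_t−Δx̄)(Δx_{t+1}−Δx̄) = -109.8500
Denominator Σ(Δx_t−Δx̄)² = 299.9200
r_1(Δx) = -109.8500 / 299.9200 = -0.366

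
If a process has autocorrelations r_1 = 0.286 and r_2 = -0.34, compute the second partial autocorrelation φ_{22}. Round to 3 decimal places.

φ_{22} = (r_2 − r_1²) / (1 − r_1²)
r_1² = (0.286)² = 0.081796
Numerator = -0.34 − 0.0818 = -0.4218; denominator = 1 − 0.0818 = 0.9182
φ_{22} = -0.4218 / 0.9182 = -0.459

-0.459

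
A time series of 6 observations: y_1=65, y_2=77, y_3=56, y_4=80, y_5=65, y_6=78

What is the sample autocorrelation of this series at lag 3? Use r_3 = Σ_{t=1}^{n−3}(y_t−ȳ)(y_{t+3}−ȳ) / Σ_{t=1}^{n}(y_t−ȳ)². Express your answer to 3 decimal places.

Mean ȳ = (65 + 77 + 56 + 80 + 65 + 78)/6 = 70.1667
Deviations from mean: -5.1667, 6.8333, -14.1667, 9.8333, -5.1667, 7.8333
Σ(y_t−ȳ)(y_{t+3}−ȳ) = (-50.8056) + (-35.3056) + (-110.9722) = -197.0833
Denominator Σ(y_t−ȳ)² = 458.8333
r_3 = -197.0833 / 458.8333 = -0.430

-0.430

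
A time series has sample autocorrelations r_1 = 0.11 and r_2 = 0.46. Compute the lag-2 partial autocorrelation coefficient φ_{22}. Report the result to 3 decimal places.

0.453

φ_{22} = (r_2 − r_1²) / (1 − r_1²)
r_1² = (0.11)² = 0.0121
Numerator = 0.46 − 0.0121 = 0.4479; denominator = 1 − 0.0121 = 0.9879
φ_{22} = 0.4479 / 0.9879 = 0.453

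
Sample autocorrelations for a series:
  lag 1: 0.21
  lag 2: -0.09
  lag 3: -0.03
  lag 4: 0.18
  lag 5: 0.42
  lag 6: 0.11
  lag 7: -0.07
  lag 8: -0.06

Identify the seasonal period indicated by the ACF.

The largest autocorrelation is r_5 = 0.42; the remaining lags stay at or below 0.21.
The dominant spike at lag 5 indicates a seasonal period of 5.

5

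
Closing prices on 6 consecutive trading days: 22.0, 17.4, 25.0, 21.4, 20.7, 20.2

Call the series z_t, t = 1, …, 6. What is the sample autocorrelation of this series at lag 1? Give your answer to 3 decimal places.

Mean z̄ = (22.0 + 17.4 + 25.0 + 21.4 + 20.7 + 20.2)/6 = 21.1167
Σ(z_t−z̄)(z_{t+1}−z̄) = (-3.2831) + (-14.4331) + (1.1003) + (-0.1181) + (0.3819) = -16.3519
Denominator Σ(z_t−z̄)² = 30.7683
r_1 = -16.3519 / 30.7683 = -0.531

-0.531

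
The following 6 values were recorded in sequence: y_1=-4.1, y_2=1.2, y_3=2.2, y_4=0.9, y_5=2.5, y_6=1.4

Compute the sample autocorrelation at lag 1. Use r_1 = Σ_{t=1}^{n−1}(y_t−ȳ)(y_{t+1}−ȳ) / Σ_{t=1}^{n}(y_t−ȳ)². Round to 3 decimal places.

0.011

Mean ȳ = (-4.1 + 1.2 + 2.2 + 0.9 + 2.5 + 1.4)/6 = 0.6833
Σ(y_t−ȳ)(y_{t+1}−ȳ) = (-2.4714) + (0.7836) + (0.3286) + (0.3936) + (1.3019) = 0.3364
Denominator Σ(y_t−ȳ)² = 29.3083
r_1 = 0.3364 / 29.3083 = 0.011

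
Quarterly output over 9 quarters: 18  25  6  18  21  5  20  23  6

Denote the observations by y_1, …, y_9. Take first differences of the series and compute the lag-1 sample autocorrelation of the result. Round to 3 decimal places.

First differences Δy: 7, -19, 12, 3, -16, 15, 3, -17
Mean of differences = -1.5000
Numerator Σ(Δy_t−Δȳ)(Δy_{t+1}−Δȳ) = -624.2500
Denominator Σ(Δy_t−Δȳ)² = 1324.0000
r_1(Δy) = -624.2500 / 1324.0000 = -0.471

-0.471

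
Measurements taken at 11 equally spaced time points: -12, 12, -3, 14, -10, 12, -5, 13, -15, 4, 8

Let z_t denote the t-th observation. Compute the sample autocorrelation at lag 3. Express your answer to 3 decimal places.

-0.553

Mean z̄ = (-12 + 12 − 3 + 14 − 10 + 12 − 5 + 13 − 15 + 4 + 8)/11 = 1.6364
Numerator Σ_{t=1}^{8}(z_t−z̄)(z_{t+3}−z̄) = -667.3058
Denominator Σ(z_t−z̄)² = 1206.5455
r_3 = -667.3058 / 1206.5455 = -0.553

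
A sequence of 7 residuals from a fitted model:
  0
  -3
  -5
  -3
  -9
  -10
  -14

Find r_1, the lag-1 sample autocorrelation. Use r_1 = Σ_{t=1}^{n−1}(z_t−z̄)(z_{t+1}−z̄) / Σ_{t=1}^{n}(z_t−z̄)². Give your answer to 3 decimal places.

0.411

Mean z̄ = (0 − 3 − 5 − 3 − 9 − 10 − 14)/7 = -6.2857
Deviations from mean: 6.2857, 3.2857, 1.2857, 3.2857, -2.7143, -3.7143, -7.7143
Numerator Σ_{t=1}^{6}(z_t−z̄)(z_{t+1}−z̄) = 58.9184
Denominator Σ(z_t−z̄)² = 143.4286
r_1 = 58.9184 / 143.4286 = 0.411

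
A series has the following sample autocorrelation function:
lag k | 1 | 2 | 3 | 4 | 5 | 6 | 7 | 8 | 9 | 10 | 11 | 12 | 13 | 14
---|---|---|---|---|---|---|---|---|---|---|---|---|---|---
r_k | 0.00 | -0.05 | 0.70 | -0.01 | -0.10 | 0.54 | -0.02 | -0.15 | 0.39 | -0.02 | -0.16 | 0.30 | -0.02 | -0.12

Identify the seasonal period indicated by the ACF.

The largest autocorrelation is r_3 = 0.70, with weaker echoes at lags 6 (0.54), 9 (0.39) and 12 (0.30); the remaining lags stay at or below 0.00.
The dominant spike at lag 3 indicates a seasonal period of 3.

3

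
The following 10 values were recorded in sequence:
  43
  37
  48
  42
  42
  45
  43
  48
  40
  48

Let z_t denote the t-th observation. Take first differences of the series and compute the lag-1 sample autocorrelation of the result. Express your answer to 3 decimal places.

-0.713

First differences Δz: -6, 11, -6, 0, 3, -2, 5, -8, 8
Mean of differences = 0.5556
Numerator Σ(Δz_t−Δz̄)(Δz_{t+1}−Δz̄) = -253.9753
Denominator Σ(Δz_t−Δz̄)² = 356.2222
r_1(Δz) = -253.9753 / 356.2222 = -0.713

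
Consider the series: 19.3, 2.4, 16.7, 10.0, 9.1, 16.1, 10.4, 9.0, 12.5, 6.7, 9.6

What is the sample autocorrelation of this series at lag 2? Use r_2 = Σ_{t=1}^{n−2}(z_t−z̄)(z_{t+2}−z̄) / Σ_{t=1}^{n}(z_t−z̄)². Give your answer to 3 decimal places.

Mean z̄ = (19.3 + 2.4 + 16.7 + 10.0 + 9.1 + 16.1 + 10.4 + 9.0 + 12.5 + 6.7 + 9.6)/11 = 11.0727
Numerator Σ_{t=1}^{9}(z_t−z̄)(z_{t+2}−z̄) = 36.0149
Denominator Σ(z_t−z̄)² = 232.9618
r_2 = 36.0149 / 232.9618 = 0.155

0.155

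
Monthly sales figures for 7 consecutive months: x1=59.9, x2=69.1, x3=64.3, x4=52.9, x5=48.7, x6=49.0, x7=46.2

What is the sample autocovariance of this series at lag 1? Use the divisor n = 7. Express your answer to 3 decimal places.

39.633

Mean x̄ = (59.9 + 69.1 + 64.3 + 52.9 + 48.7 + 49.0 + 46.2)/7 = 55.7286
Deviations: 4.1714, 13.3714, 8.5714, -2.8286, -7.0286, -6.7286, -9.5286
Σ_{t=1}^{6}(x_t−x̄)(x_{t+1}−x̄) = 277.4320
γ_1 = 277.4320 / 7 = 39.633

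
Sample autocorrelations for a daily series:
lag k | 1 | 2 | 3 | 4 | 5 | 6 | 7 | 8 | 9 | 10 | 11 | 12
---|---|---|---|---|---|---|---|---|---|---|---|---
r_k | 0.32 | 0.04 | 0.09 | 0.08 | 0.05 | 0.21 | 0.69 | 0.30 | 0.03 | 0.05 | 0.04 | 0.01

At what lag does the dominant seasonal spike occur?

7

The largest autocorrelation is r_7 = 0.69; the remaining lags stay at or below 0.32. The elevated value at lag 1 (0.32), dropping to 0.04 at lag 2, reflects decaying short-term dependence rather than seasonality.
The dominant spike at lag 7 indicates a seasonal period of 7.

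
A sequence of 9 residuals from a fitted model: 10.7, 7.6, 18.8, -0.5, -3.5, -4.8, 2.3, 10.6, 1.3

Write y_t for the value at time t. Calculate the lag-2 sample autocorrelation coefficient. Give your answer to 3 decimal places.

Mean ȳ = (10.7 + 7.6 + 18.8 − 0.5 − 3.5 − 4.8 + 2.3 + 10.6 + 1.3)/9 = 4.7222
Σ(y_t−ȳ)(y_{t+2}−ȳ) = (84.1538) + (-15.0284) + (-115.7506) + (49.7272) + (19.9160) + (-55.9695) + (8.2894) = -24.6621
Denominator Σ(y_t−ȳ)² = 479.8756
r_2 = -24.6621 / 479.8756 = -0.051

-0.051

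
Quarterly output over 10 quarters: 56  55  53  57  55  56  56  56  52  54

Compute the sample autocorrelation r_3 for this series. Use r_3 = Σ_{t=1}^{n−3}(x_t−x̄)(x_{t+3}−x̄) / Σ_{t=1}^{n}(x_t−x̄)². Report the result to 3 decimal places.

-0.091

Mean x̄ = (56 + 55 + 53 + 57 + 55 + 56 + 56 + 56 + 52 + 54)/10 = 55.0000
Σ(x_t−x̄)(x_{t+3}−x̄) = (2.0000) + (0.0000) + (-2.0000) + (2.0000) + (0.0000) + (-3.0000) + (-1.0000) = -2.0000
Denominator Σ(x_t−x̄)² = 22.0000
r_3 = -2.0000 / 22.0000 = -0.091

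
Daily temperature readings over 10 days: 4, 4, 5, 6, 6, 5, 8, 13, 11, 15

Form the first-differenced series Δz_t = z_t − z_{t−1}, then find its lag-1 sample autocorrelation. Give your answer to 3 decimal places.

-0.346

First differences Δz: 0, 1, 1, 0, -1, 3, 5, -2, 4
Mean of differences = 1.2222
Numerator Σ(Δz_t−Δz̄)(Δz_{t+1}−Δz̄) = -15.0494
Denominator Σ(Δz_t−Δz̄)² = 43.5556
r_1(Δz) = -15.0494 / 43.5556 = -0.346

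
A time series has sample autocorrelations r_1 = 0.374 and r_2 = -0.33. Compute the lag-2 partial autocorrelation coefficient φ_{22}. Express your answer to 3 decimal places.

φ_{22} = (r_2 − r_1²) / (1 − r_1²)
r_1² = (0.374)² = 0.139876
Numerator = -0.33 − 0.1399 = -0.4699; denominator = 1 − 0.1399 = 0.8601
φ_{22} = -0.4699 / 0.8601 = -0.546

-0.546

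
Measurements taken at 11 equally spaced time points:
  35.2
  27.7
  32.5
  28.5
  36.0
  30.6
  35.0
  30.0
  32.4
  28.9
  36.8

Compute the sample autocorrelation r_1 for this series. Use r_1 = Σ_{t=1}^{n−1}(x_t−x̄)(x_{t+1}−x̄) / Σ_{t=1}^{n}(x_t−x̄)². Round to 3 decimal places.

Mean x̄ = (35.2 + 27.7 + 32.5 + 28.5 + 36.0 + 30.6 + 35.0 + 30.0 + 32.4 + 28.9 + 36.8)/11 = 32.1455
Numerator Σ_{t=1}^{10}(x_t−x̄)(x_{t+1}−x̄) = -63.4702
Denominator Σ(x_t−x̄)² = 104.7673
r_1 = -63.4702 / 104.7673 = -0.606

-0.606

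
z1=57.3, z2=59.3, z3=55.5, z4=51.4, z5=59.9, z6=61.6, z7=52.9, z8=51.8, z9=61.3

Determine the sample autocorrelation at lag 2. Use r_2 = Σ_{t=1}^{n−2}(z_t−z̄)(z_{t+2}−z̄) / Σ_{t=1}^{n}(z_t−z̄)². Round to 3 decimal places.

-0.750

Mean z̄ = (57.3 + 59.3 + 55.5 + 51.4 + 59.9 + 61.6 + 52.9 + 51.8 + 61.3)/9 = 56.7778
Numerator Σ_{t=1}^{7}(z_t−z̄)(z_{t+2}−z̄) = -97.8010
Denominator Σ(z_t−z̄)² = 130.4556
r_2 = -97.8010 / 130.4556 = -0.750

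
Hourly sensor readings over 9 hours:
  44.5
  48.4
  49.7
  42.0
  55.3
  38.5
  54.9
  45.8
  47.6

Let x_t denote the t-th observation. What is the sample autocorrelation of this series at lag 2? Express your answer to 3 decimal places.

0.528

Mean x̄ = (44.5 + 48.4 + 49.7 + 42.0 + 55.3 + 38.5 + 54.9 + 45.8 + 47.6)/9 = 47.4111
Σ(x_t−x̄)(x_{t+2}−x̄) = (-6.6632) + (-5.3510) + (18.0568) + (48.2190) + (59.0790) + (14.3568) + (1.4146) = 129.1120
Denominator Σ(x_t−x̄)² = 244.3289
r_2 = 129.1120 / 244.3289 = 0.528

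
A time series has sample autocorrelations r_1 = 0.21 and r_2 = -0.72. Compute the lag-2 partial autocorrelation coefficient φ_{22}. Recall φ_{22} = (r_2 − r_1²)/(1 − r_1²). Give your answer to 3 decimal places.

φ_{22} = (r_2 − r_1²) / (1 − r_1²)
r_1² = (0.21)² = 0.0441
Numerator = -0.72 − 0.0441 = -0.7641; denominator = 1 − 0.0441 = 0.9559
φ_{22} = -0.7641 / 0.9559 = -0.799

-0.799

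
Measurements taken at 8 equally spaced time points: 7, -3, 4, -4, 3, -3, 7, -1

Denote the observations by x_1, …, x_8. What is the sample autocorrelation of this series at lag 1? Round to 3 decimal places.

-0.719

Mean x̄ = (7 − 3 + 4 − 4 + 3 − 3 + 7 − 1)/8 = 1.2500
Deviations from mean: 5.7500, -4.2500, 2.7500, -5.2500, 1.7500, -4.2500, 5.7500, -2.2500
Numerator Σ_{t=1}^{7}(x_t−x̄)(x_{t+1}−x̄) = -104.5625
Denominator Σ(x_t−x̄)² = 145.5000
r_1 = -104.5625 / 145.5000 = -0.719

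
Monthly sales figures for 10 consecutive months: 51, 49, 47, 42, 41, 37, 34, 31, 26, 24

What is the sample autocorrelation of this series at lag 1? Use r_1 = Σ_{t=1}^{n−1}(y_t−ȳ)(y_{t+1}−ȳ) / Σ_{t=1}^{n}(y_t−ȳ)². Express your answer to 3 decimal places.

0.712

Mean ȳ = (51 + 49 + 47 + 42 + 41 + 37 + 34 + 31 + 26 + 24)/10 = 38.2000
Numerator Σ_{t=1}^{9}(y_t−ȳ)(y_{t+1}−ȳ) = 570.3600
Denominator Σ(y_t−ȳ)² = 801.6000
r_1 = 570.3600 / 801.6000 = 0.712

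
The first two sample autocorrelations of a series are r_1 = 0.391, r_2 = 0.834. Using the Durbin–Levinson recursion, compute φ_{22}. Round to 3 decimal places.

0.804

φ_{22} = (r_2 − r_1²) / (1 − r_1²)
r_1² = (0.391)² = 0.152881
Numerator = 0.834 − 0.1529 = 0.6811; denominator = 1 − 0.1529 = 0.8471
φ_{22} = 0.6811 / 0.8471 = 0.804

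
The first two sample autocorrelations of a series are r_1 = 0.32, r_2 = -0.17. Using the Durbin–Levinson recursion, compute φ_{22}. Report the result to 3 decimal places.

φ_{22} = (r_2 − r_1²) / (1 − r_1²)
r_1² = (0.32)² = 0.1024
Numerator = -0.17 − 0.1024 = -0.2724; denominator = 1 − 0.1024 = 0.8976
φ_{22} = -0.2724 / 0.8976 = -0.303

-0.303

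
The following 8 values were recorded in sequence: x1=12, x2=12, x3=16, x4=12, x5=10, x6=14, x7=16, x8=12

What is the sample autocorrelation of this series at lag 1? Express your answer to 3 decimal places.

-0.156

Mean x̄ = (12 + 12 + 16 + 12 + 10 + 14 + 16 + 12)/8 = 13.0000
Numerator Σ_{t=1}^{7}(x_t−x̄)(x_{t+1}−x̄) = -5.0000
Denominator Σ(x_t−x̄)² = 32.0000
r_1 = -5.0000 / 32.0000 = -0.156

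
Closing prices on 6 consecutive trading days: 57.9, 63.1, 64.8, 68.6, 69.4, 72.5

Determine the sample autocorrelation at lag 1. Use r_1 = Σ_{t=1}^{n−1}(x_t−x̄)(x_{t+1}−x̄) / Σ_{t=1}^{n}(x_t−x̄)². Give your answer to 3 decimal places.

Mean x̄ = (57.9 + 63.1 + 64.8 + 68.6 + 69.4 + 72.5)/6 = 66.0500
Deviations from mean: -8.1500, -2.9500, -1.2500, 2.5500, 3.3500, 6.4500
Σ(x_t−x̄)(x_{t+1}−x̄) = (24.0425) + (3.6875) + (-3.1875) + (8.5425) + (21.6075) = 54.6925
Denominator Σ(x_t−x̄)² = 136.0150
r_1 = 54.6925 / 136.0150 = 0.402

0.402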